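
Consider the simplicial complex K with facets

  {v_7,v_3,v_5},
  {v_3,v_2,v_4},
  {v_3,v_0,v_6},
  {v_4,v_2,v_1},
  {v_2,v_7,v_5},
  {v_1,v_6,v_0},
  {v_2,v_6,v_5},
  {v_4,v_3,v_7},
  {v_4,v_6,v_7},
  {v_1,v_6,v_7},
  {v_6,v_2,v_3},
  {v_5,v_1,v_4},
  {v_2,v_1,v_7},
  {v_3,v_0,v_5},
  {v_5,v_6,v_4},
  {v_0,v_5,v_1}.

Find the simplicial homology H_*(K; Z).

We work with the vertex ordering v_0 < v_1 < v_2 < v_3 < v_4 < v_5 < v_6 < v_7. The simplices of K, each written with vertices in increasing order, are:

  0-simplices (8): [v_0], [v_1], [v_2], [v_3], [v_4], [v_5], [v_6], [v_7]
  1-simplices (24): (24 of them)
  2-simplices (16): (16 of them)

giving chain groups C_0 ≅ Z^8, C_1 ≅ Z^24, C_2 ≅ Z^16.

∂_1: C_1 → C_0 sends each edge [p,q] (with p < q) to q − p. For instance
  ∂[v_1,v_4] = [v_4] − [v_1].
The 8×24 boundary matrix has rank 7 and Smith normal form diag(1,1,1,1,1,1,1).

∂_2: C_2 → C_1 sends each 2-simplex [p,q,r] to [q,r] − [p,r] + [p,q]. For instance
  ∂[v_0,v_1,v_5] = [v_1,v_5] − [v_0,v_5] + [v_0,v_1],
  ∂[v_0,v_3,v_5] = [v_3,v_5] − [v_0,v_5] + [v_0,v_3].
The resulting 24×16 matrix has rank 15, and its Smith normal form has invariant factors (1,1,1,1,1,1,1,1,1,1,1,1,1,1,1).

Reading off H_k = ker ∂_k / im ∂_{k+1}:

  H_0: rank C_0 − rank ∂_1 = 8 − 7 = 1, and the invariant factors of ∂_1 are all 1, so H_0 ≅ Z.
  H_1: rank ker ∂_1 − rank ∂_2 = (24 − 7) − 15 = 2, and the invariant factors of ∂_2 are all 1, so H_1 ≅ Z^2.
  H_2: rank ker ∂_2 − rank ∂_3 = (16 − 15) − 0 = 1, and there is no ∂_3, so H_2 ≅ Z.

As a check, the Euler characteristic is 8 − 24 + 16 = 0, which agrees with 1 − 2 + 1 = 0.

H_0 = Z,  H_1 = Z^2,  H_2 = Z.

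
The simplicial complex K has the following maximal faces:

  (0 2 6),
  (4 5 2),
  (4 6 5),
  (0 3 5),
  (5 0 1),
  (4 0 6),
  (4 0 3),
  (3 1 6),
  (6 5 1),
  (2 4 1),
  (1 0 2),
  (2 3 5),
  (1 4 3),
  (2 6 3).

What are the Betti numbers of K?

b_0 = 1, b_1 = 2, b_2 = 1.

Order the vertices as 0 < 1 < 2 < 3 < 4 < 5 < 6. Listing each simplex with vertices in this order, K has dimension 2 with simplices:

  0-simplices (7): [0], [1], [2], [3], [4], [5], [6]
  1-simplices (21): [0,1], [0,2], [0,3], [0,4], [0,5], [0,6], [1,2], [1,3], [1,4], [1,5], [1,6], [2,3], [2,4], [2,5], [2,6], [3,4], [3,5], [3,6], [4,5], [4,6], [5,6]
  2-simplices (14): [0,1,2], [0,1,5], [0,2,6], [0,3,4], [0,3,5], [0,4,6], [1,2,4], [1,3,4], [1,3,6], [1,5,6], [2,3,5], [2,3,6], [2,4,5], [4,5,6]

Hence C_0 ≅ Z^7, C_1 ≅ Z^21, C_2 ≅ Z^14.

The boundary map ∂_1: C_1 → C_0 is given by ∂[p,q] = [q] − [p].
The 7×21 boundary matrix has rank 6 and Smith normal form diag(1,1,1,1,1,1).

The boundary map ∂_2: C_2 → C_1 acts by ∂[p,q,r] = [q,r] − [p,r] + [p,q]. For instance
  ∂[0,3,5] = [3,5] − [0,5] + [0,3],
  ∂[4,5,6] = [5,6] − [4,6] + [4,5].
As a 21×14 matrix over Z this has rank 13, with invariant factors (1,1,1,1,1,1,1,1,1,1,1,1,1).

Reading off H_k = ker ∂_k / im ∂_{k+1}:

  H_0: rank C_0 − rank ∂_1 = 7 − 6 = 1, and the invariant factors of ∂_1 are all 1, so H_0 = Z.
  H_1: rank ker ∂_1 − rank ∂_2 = (21 − 6) − 13 = 2, and the invariant factors of ∂_2 are all 1, so H_1 = Z^2.
  H_2: rank ker ∂_2 − rank ∂_3 = (14 − 13) − 0 = 1, and there is no ∂_3, so H_2 = Z.

Hence the Betti numbers are b_0 = 1, b_1 = 2, b_2 = 1.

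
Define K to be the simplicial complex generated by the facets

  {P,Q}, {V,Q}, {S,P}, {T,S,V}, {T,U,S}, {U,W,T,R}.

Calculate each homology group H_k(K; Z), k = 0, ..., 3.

H_0 ≅ Z,  H_1 ≅ Z,  H_2 = 0,  H_3 = 0.

We work with the vertex ordering P < Q < R < S < T < U < V < W. The simplices of K, each written with vertices in increasing order, are:

  0-simplices (8): P, Q, R, S, T, U, V, W
  1-simplices (13): PQ, PS, QV, RT, RU, RW, ST, SU, SV, TU, TV, TW, UW
  2-simplices (6): RTU, RTW, RUW, STU, STV, TUW
  3-simplices (1): RTUW

so the chain groups are C_0 ≅ Z^8, C_1 ≅ Z^13, C_2 ≅ Z^6, C_3 ≅ Z^1.

The boundary map ∂_1: C_1 → C_0 sends each edge [p,q] (with p < q) to q − p.
The 8×13 boundary matrix has rank 7 and Smith normal form diag(1,1,1,1,1,1,1).

∂_2: C_2 → C_1 sends each 2-simplex [p,q,r] to [q,r] − [p,r] + [p,q]. For instance
  ∂RTU = TU − RU + RT,
  ∂STV = TV − SV + ST.
The 13×6 boundary matrix has rank 5 and Smith normal form diag(1,1,1,1,1).

∂_3: C_3 → C_2 sends each 3-simplex σ to the alternating sum Σ_i (−1)^i (σ with its i-th vertex removed). For instance
  ∂RTUW = TUW − RUW + RTW − RTU.
As a 6×1 matrix over Z this has rank 1, with invariant factors (1).

Reading off H_k = ker ∂_k / im ∂_{k+1}:

  H_0: rank C_0 − rank ∂_1 = 8 − 7 = 1, and the invariant factors of ∂_1 are all 1, so H_0 = Z.
  H_1: rank ker ∂_1 − rank ∂_2 = (13 − 7) − 5 = 1, and the invariant factors of ∂_2 are all 1, so H_1 = Z.
  H_2: rank ker ∂_2 − rank ∂_3 = (6 − 5) − 1 = 0, and the invariant factors of ∂_3 are all 1, so H_2 = 0.
  H_3: rank ker ∂_3 − rank ∂_4 = (1 − 1) − 0 = 0, and there is no ∂_4, so H_3 = 0.

As a check, the Euler characteristic is 8 − 13 + 6 − 1 = 0, which agrees with 1 − 1 + 0 − 0 = 0.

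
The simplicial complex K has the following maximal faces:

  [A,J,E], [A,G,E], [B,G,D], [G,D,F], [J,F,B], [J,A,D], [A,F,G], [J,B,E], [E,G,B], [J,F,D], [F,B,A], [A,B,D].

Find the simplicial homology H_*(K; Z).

We work with the vertex ordering A < B < D < E < F < G < J. The simplices of K, each written with vertices in increasing order, are:

  0-simplices (7): A, B, D, E, F, G, J
  1-simplices (18): AB, AD, AE, AF, AG, AJ, BD, BE, BF, BG, BJ, DF, DG, DJ, EG, EJ, FG, FJ
  2-simplices (12): ABD, ABF, ADJ, AEG, AEJ, AFG, BDG, BEG, BEJ, BFJ, DFG, DFJ

giving chain groups C_0 ≅ Z^7, C_1 ≅ Z^18, C_2 ≅ Z^12.

Boundary ∂_1: C_1 → C_0 is given by ∂[p,q] = [q] − [p].
As a 7×18 matrix over Z this has rank 6, with invariant factors (1,1,1,1,1,1).

The boundary map ∂_2: C_2 → C_1 acts by ∂[p,q,r] = [q,r] − [p,r] + [p,q]. For instance
  ∂DFG = FG − DG + DF,
  ∂BDG = DG − BG + BD.
The 18×12 boundary matrix has rank 12 and Smith normal form diag(1,1,1,1,1,1,1,1,1,1,1,2).

From H_k ≅ ker(∂_k) / im(∂_{k+1}) we obtain:

  H_0: rank C_0 − rank ∂_1 = 7 − 6 = 1, and the invariant factors of ∂_1 are all 1, so H_0 ≅ Z.
  H_1: rank ker ∂_1 − rank ∂_2 = (18 − 6) − 12 = 0, and ∂_2 has invariant factor 2 > 1, so H_1 ≅ Z/2Z.
  H_2: rank ker ∂_2 − rank ∂_3 = (12 − 12) − 0 = 0, and there is no ∂_3, so H_2 ≅ 0.

(K is a triangulation of the real projective plane RP^2.)

H_0 = Z,  H_1 = Z/2Z,  H_2 = 0.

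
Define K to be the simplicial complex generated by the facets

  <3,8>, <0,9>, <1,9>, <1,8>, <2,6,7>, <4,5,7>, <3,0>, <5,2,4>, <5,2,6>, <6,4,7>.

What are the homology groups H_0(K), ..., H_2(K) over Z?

H_0 = Z^2,  H_1 = Z^2,  H_2 = 0.

Take the total order 0 < 1 < 2 < 3 < 4 < 5 < 6 < 7 < 8 < 9 on the vertex set. Then K (dimension 2) consists of the simplices:

  0-simplices (10): [0], [1], [2], [3], [4], [5], [6], [7], [8], [9]
  1-simplices (15): [0,3], [0,9], [1,8], [1,9], [2,4], [2,5], [2,6], [2,7], [3,8], [4,5], [4,6], [4,7], [5,6], [5,7], [6,7]
  2-simplices (5): [2,4,5], [2,5,6], [2,6,7], [4,5,7], [4,6,7]

so the chain groups are C_0 ≅ Z^10, C_1 ≅ Z^15, C_2 ≅ Z^5.

Boundary ∂_1: C_1 → C_0 sends each edge [p,q] (with p < q) to q − p. For instance
  ∂[4,5] = [5] − [4].
The resulting 10×15 matrix has rank 8, and its Smith normal form has invariant factors (1,1,1,1,1,1,1,1).

∂_2: C_2 → C_1 acts by ∂[p,q,r] = [q,r] − [p,r] + [p,q]. For instance
  ∂[2,5,6] = [5,6] − [2,6] + [2,5],
  ∂[2,6,7] = [6,7] − [2,7] + [2,6].
As a 15×5 matrix over Z this has rank 5, with invariant factors (1,1,1,1,1).

Reading off H_k = ker ∂_k / im ∂_{k+1}:

  H_0: rank C_0 − rank ∂_1 = 10 − 8 = 2, and the invariant factors of ∂_1 are all 1, so H_0 ≅ Z^2.
  H_1: rank ker ∂_1 − rank ∂_2 = (15 − 8) − 5 = 2, and the invariant factors of ∂_2 are all 1, so H_1 ≅ Z^2.
  H_2: rank ker ∂_2 − rank ∂_3 = (5 − 5) − 0 = 0, and there is no ∂_3, so H_2 ≅ 0.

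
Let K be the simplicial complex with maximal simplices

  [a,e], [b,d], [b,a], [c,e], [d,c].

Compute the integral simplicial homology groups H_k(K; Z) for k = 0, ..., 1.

K has 5 vertices, 5 edges.
rank ∂_0 = 0, rank ∂_1 = 4 ⇒ b_0 = 5 − 0 − 4 = 1; all invariant factors of ∂_1 are 1 so no torsion. So H_0 = Z.
rank ∂_1 = 4, rank ∂_2 = 0 ⇒ b_1 = 5 − 4 − 0 = 1. So H_1 = Z.

H_0 = Z,  H_1 = Z.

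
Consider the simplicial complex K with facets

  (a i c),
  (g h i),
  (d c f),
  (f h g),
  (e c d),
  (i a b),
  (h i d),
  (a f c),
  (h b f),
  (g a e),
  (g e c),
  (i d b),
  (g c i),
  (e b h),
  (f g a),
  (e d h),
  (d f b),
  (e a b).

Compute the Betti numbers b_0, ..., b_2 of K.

Take the total order a < b < c < d < e < f < g < h < i on the vertex set. Then K (dimension 2) consists of the simplices:

  0-simplices (9): a, b, c, d, e, f, g, h, i
  1-simplices (27): ab, ac, ae, af, ag, ai, bd, be, bf, bh, bi, cd, ce, cf, cg, ci, de, df, dh, di, eg, eh, fg, fh, gh, gi, hi
  2-simplices (18): abe, abi, acf, aci, aeg, afg, bdf, bdi, beh, bfh, cde, cdf, ceg, cgi, deh, dhi, fgh, ghi

giving chain groups C_0 ≅ Z^9, C_1 ≅ Z^27, C_2 ≅ Z^18.

The boundary map ∂_1: C_1 → C_0 is given by ∂[p,q] = [q] − [p]. For instance
  ∂di = i − d.
The resulting 9×27 matrix has rank 8, and its Smith normal form has invariant factors (1,1,1,1,1,1,1,1).

Boundary ∂_2: C_2 → C_1 acts by ∂[p,q,r] = [q,r] − [p,r] + [p,q]. For instance
  ∂aci = ci − ai + ac,
  ∂bdi = di − bi + bd.
As a 27×18 matrix over Z this has rank 18, with invariant factors (1,1,1,1,1,1,1,1,1,1,1,1,1,1,1,1,1,2).

Computing H_k = (kernel of ∂_k) / (image of ∂_{k+1}):

  H_0: rank C_0 − rank ∂_1 = 9 − 8 = 1, and the invariant factors of ∂_1 are all 1, so H_0 ≅ Z.
  H_1: rank ker ∂_1 − rank ∂_2 = (27 − 8) − 18 = 1, and ∂_2 has invariant factor 2 > 1, so H_1 ≅ Z ⊕ Z/2Z.
  H_2: rank ker ∂_2 − rank ∂_3 = (18 − 18) − 0 = 0, and there is no ∂_3, so H_2 ≅ 0.

Hence the Betti numbers are b_0 = 1, b_1 = 1, b_2 = 0.

b_0 = 1, b_1 = 1, b_2 = 0.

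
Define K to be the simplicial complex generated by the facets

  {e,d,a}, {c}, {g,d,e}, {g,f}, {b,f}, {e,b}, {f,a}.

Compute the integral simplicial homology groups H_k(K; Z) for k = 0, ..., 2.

Take the total order a < b < c < d < e < f < g on the vertex set. Then K (dimension 2) consists of the simplices:

  0-simplices (7): a, b, c, d, e, f, g
  1-simplices (9): ad, ae, af, be, bf, de, dg, eg, fg
  2-simplices (2): ade, deg

giving chain groups C_0 ≅ Z^7, C_1 ≅ Z^9, C_2 ≅ Z^2.

The boundary map ∂_1: C_1 → C_0 sends each edge [p,q] (with p < q) to q − p. For instance
  ∂be = e − b.
The 7×9 boundary matrix has rank 5 and Smith normal form diag(1,1,1,1,1).

∂_2: C_2 → C_1 sends each 2-simplex [p,q,r] to [q,r] − [p,r] + [p,q]. For instance
  ∂ade = de − ae + ad,
  ∂deg = eg − dg + de.
This gives a 9×2 integer matrix of rank 2; reducing to Smith normal form yields diagonal entries (1,1).

Computing H_k = (kernel of ∂_k) / (image of ∂_{k+1}):

  H_0: rank C_0 − rank ∂_1 = 7 − 5 = 2, and the invariant factors of ∂_1 are all 1, so H_0 = Z^2.
  H_1: rank ker ∂_1 − rank ∂_2 = (9 − 5) − 2 = 2, and the invariant factors of ∂_2 are all 1, so H_1 = Z^2.
  H_2: rank ker ∂_2 − rank ∂_3 = (2 − 2) − 0 = 0, and there is no ∂_3, so H_2 = 0.

H_0 = Z^2,  H_1 = Z^2,  H_2 = 0.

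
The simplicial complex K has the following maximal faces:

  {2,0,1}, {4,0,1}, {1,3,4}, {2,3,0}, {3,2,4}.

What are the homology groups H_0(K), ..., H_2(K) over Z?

H_0 ≅ Z,  H_1 ≅ Z,  H_2 = 0.

Take the total order 0 < 1 < 2 < 3 < 4 on the vertex set. Then K (dimension 2) consists of the simplices:

  0-simplices (5): [0], [1], [2], [3], [4]
  1-simplices (10): [0,1], [0,2], [0,3], [0,4], [1,2], [1,3], [1,4], [2,3], [2,4], [3,4]
  2-simplices (5): [0,1,2], [0,1,4], [0,2,3], [1,3,4], [2,3,4]

Hence C_0 ≅ Z^5, C_1 ≅ Z^10, C_2 ≅ Z^5.

∂_1: C_1 → C_0 is given by ∂[p,q] = [q] − [p].
As a 5×10 matrix over Z this has rank 4, with invariant factors (1,1,1,1).

The boundary map ∂_2: C_2 → C_1 acts by ∂[p,q,r] = [q,r] − [p,r] + [p,q]. For instance
  ∂[0,2,3] = [2,3] − [0,3] + [0,2],
  ∂[0,1,2] = [1,2] − [0,2] + [0,1].
The 10×5 boundary matrix has rank 5 and Smith normal form diag(1,1,1,1,1).

Now H_k = ker ∂_k / im ∂_{k+1}, so:

  H_0: rank C_0 − rank ∂_1 = 5 − 4 = 1, and the invariant factors of ∂_1 are all 1, so H_0 ≅ Z.
  H_1: rank ker ∂_1 − rank ∂_2 = (10 − 4) − 5 = 1, and the invariant factors of ∂_2 are all 1, so H_1 ≅ Z.
  H_2: rank ker ∂_2 − rank ∂_3 = (5 − 5) − 0 = 0, and there is no ∂_3, so H_2 ≅ 0.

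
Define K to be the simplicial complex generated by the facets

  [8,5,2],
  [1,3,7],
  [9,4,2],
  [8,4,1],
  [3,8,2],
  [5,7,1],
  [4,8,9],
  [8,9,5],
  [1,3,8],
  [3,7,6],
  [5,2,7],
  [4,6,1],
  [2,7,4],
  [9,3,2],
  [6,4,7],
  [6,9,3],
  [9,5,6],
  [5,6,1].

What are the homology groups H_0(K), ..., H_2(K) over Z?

We work with the vertex ordering 1 < 2 < 3 < 4 < 5 < 6 < 7 < 8 < 9. The simplices of K, each written with vertices in increasing order, are:

  0-simplices (9): [1], [2], [3], [4], [5], [6], [7], [8], [9]
  1-simplices (27): (27 of them)
  2-simplices (18): [1,3,7], [1,3,8], [1,4,6], [1,4,8], [1,5,6], [1,5,7], [2,3,8], [2,3,9], [2,4,7], [2,4,9], [2,5,7], [2,5,8], [3,6,7], [3,6,9], [4,6,7], [4,8,9], [5,6,9], [5,8,9]

Hence C_0 ≅ Z^9, C_1 ≅ Z^27, C_2 ≅ Z^18.

The boundary map ∂_1: C_1 → C_0 is given by ∂[p,q] = [q] − [p]. For instance
  ∂[1,6] = [6] − [1].
The resulting 9×27 matrix has rank 8, and its Smith normal form has invariant factors (1,1,1,1,1,1,1,1).

Boundary ∂_2: C_2 → C_1 sends each 2-simplex [p,q,r] to [q,r] − [p,r] + [p,q]. For instance
  ∂[4,8,9] = [8,9] − [4,9] + [4,8],
  ∂[2,4,7] = [4,7] − [2,7] + [2,4].
The 27×18 boundary matrix has rank 18 and Smith normal form diag(1,1,1,1,1,1,1,1,1,1,1,1,1,1,1,1,1,2).

From H_k ≅ ker(∂_k) / im(∂_{k+1}) we obtain:

  H_0: rank C_0 − rank ∂_1 = 9 − 8 = 1, and the invariant factors of ∂_1 are all 1, so H_0 = Z.
  H_1: rank ker ∂_1 − rank ∂_2 = (27 − 8) − 18 = 1, and ∂_2 has invariant factor 2 > 1, so H_1 = Z ⊕ Z/2.
  H_2: rank ker ∂_2 − rank ∂_3 = (18 − 18) − 0 = 0, and there is no ∂_3, so H_2 = 0.

As a check, the Euler characteristic is 9 − 27 + 18 = 0, which agrees with 1 − 1 + 0 = 0.

H_0 ≅ Z,  H_1 ≅ Z ⊕ Z/2,  H_2 = 0.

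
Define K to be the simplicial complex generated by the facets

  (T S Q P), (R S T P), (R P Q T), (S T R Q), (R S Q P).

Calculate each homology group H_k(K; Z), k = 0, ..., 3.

H_0 ≅ Z,  H_1 = 0,  H_2 = 0,  H_3 ≅ Z.

Fix the vertex order P < Q < R < S < T and write every simplex with vertices in increasing order. Then dim K = 3 and the simplices of K are:

  0-simplices (5): P, Q, R, S, T
  1-simplices (10): PQ, PR, PS, PT, QR, QS, QT, RS, RT, ST
  2-simplices (10): PQR, PQS, PQT, PRS, PRT, PST, QRS, QRT, QST, RST
  3-simplices (5): PQRS, PQRT, PQST, PRST, QRST

so the chain groups are C_0 ≅ Z^5, C_1 ≅ Z^10, C_2 ≅ Z^10, C_3 ≅ Z^5.

Boundary ∂_1: C_1 → C_0 maps an edge to its endpoints' difference, ∂[p,q] = q − p. For instance
  ∂QS = S − Q.
This gives a 5×10 integer matrix of rank 4; reducing to Smith normal form yields diagonal entries (1,1,1,1).

∂_2: C_2 → C_1 sends each 2-simplex [p,q,r] to [q,r] − [p,r] + [p,q]. For instance
  ∂QRS = RS − QS + QR,
  ∂PRT = RT − PT + PR.
The 10×10 boundary matrix has rank 6 and Smith normal form diag(1,1,1,1,1,1).

Boundary ∂_3: C_3 → C_2 sends each 3-simplex σ to the alternating sum Σ_i (−1)^i (σ with its i-th vertex removed). For instance
  ∂PRST = RST − PST + PRT − PRS,
  ∂PQRT = QRT − PRT + PQT − PQR.
As a 10×5 matrix over Z this has rank 4, with invariant factors (1,1,1,1).

From H_k ≅ ker(∂_k) / im(∂_{k+1}) we obtain:

  H_0: rank C_0 − rank ∂_1 = 5 − 4 = 1, and the invariant factors of ∂_1 are all 1, so H_0 ≅ Z.
  H_1: rank ker ∂_1 − rank ∂_2 = (10 − 4) − 6 = 0, and the invariant factors of ∂_2 are all 1, so H_1 ≅ 0.
  H_2: rank ker ∂_2 − rank ∂_3 = (10 − 6) − 4 = 0, and the invariant factors of ∂_3 are all 1, so H_2 ≅ 0.
  H_3: rank ker ∂_3 − rank ∂_4 = (5 − 4) − 0 = 1, and there is no ∂_4, so H_3 ≅ Z.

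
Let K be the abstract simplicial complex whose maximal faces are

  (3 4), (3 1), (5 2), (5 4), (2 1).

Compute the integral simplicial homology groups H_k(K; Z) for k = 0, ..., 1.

H_0 ≅ Z,  H_1 ≅ Z.

Fix the vertex order 1 < 2 < 3 < 4 < 5 and write every simplex with vertices in increasing order. Then dim K = 1 and the simplices of K are:

  0-simplices (5): [1], [2], [3], [4], [5]
  1-simplices (5): [1,2], [1,3], [2,5], [3,4], [4,5]

Hence C_0 ≅ Z^5, C_1 ≅ Z^5.

The boundary map ∂_1: C_1 → C_0 sends each edge [p,q] (with p < q) to q − p. For instance
  ∂[2,5] = [5] − [2].
The resulting 5×5 matrix has rank 4, and its Smith normal form has invariant factors (1,1,1,1).

Reading off H_k = ker ∂_k / im ∂_{k+1}:

  H_0: rank C_0 − rank ∂_1 = 5 − 4 = 1, and the invariant factors of ∂_1 are all 1, so H_0 ≅ Z.
  H_1: rank ker ∂_1 − rank ∂_2 = (5 − 4) − 0 = 1, and there is no ∂_2, so H_1 ≅ Z.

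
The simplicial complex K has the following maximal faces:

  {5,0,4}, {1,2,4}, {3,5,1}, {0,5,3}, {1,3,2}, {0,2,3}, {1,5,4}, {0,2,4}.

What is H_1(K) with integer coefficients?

H_1 = 0.

K has 6 vertices, 12 edges, 8 triangles.
rank ∂_1 = 5, rank ∂_2 = 7 ⇒ b_1 = 12 − 5 − 7 = 0; all invariant factors of ∂_2 are 1 so no torsion. So H_1 = 0.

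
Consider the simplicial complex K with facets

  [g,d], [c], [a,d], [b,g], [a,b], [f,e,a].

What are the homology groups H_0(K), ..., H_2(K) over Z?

H_0 = Z^2,  H_1 = Z,  H_2 = 0.

Fix the vertex order a < b < c < d < e < f < g and write every simplex with vertices in increasing order. Then dim K = 2 and the simplices of K are:

  0-simplices (7): a, b, c, d, e, f, g
  1-simplices (7): ab, ad, ae, af, bg, dg, ef
  2-simplices (1): aef

so the chain groups are C_0 ≅ Z^7, C_1 ≅ Z^7, C_2 ≅ Z^1.

Boundary ∂_1: C_1 → C_0 sends each edge [p,q] (with p < q) to q − p. For instance
  ∂af = f − a.
This gives a 7×7 integer matrix of rank 5; reducing to Smith normal form yields diagonal entries (1,1,1,1,1).

Boundary ∂_2: C_2 → C_1 acts by ∂[p,q,r] = [q,r] − [p,r] + [p,q]. For instance
  ∂aef = ef − af + ae.
The resulting 7×1 matrix has rank 1, and its Smith normal form has invariant factors (1).

Reading off H_k = ker ∂_k / im ∂_{k+1}:

  H_0: rank C_0 − rank ∂_1 = 7 − 5 = 2, and the invariant factors of ∂_1 are all 1, so H_0 ≅ Z^2.
  H_1: rank ker ∂_1 − rank ∂_2 = (7 − 5) − 1 = 1, and the invariant factors of ∂_2 are all 1, so H_1 ≅ Z.
  H_2: rank ker ∂_2 − rank ∂_3 = (1 − 1) − 0 = 0, and there is no ∂_3, so H_2 ≅ 0.

As a check, the Euler characteristic is 7 − 7 + 1 = 1, which agrees with 2 − 1 + 0 = 1.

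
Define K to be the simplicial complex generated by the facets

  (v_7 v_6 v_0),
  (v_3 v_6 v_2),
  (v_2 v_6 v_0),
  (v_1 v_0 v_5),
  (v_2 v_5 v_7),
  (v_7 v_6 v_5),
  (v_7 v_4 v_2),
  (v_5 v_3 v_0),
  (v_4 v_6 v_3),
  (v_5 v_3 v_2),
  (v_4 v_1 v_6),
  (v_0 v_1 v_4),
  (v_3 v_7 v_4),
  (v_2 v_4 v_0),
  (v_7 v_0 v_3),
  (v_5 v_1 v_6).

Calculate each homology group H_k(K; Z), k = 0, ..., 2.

Fix the vertex order v_0 < v_1 < v_2 < v_3 < v_4 < v_5 < v_6 < v_7 and write every simplex with vertices in increasing order. Then dim K = 2 and the simplices of K are:

  0-simplices (8): [v_0], [v_1], [v_2], [v_3], [v_4], [v_5], [v_6], [v_7]
  1-simplices (24): (24 of them)
  2-simplices (16): (16 of them)

so the chain groups are C_0 ≅ Z^8, C_1 ≅ Z^24, C_2 ≅ Z^16.

The boundary map ∂_1: C_1 → C_0 sends each edge [p,q] (with p < q) to q − p. For instance
  ∂[v_0,v_6] = [v_6] − [v_0].
This gives a 8×24 integer matrix of rank 7; reducing to Smith normal form yields diagonal entries (1,1,1,1,1,1,1).

The boundary map ∂_2: C_2 → C_1 sends each 2-simplex [p,q,r] to [q,r] − [p,r] + [p,q]. For instance
  ∂[v_2,v_4,v_7] = [v_4,v_7] − [v_2,v_7] + [v_2,v_4],
  ∂[v_3,v_4,v_7] = [v_4,v_7] − [v_3,v_7] + [v_3,v_4].
The 24×16 boundary matrix has rank 15 and Smith normal form diag(1,1,1,1,1,1,1,1,1,1,1,1,1,1,1).

Reading off H_k = ker ∂_k / im ∂_{k+1}:

  H_0: rank C_0 − rank ∂_1 = 8 − 7 = 1, and the invariant factors of ∂_1 are all 1, so H_0 ≅ Z.
  H_1: rank ker ∂_1 − rank ∂_2 = (24 − 7) − 15 = 2, and the invariant factors of ∂_2 are all 1, so H_1 ≅ Z^2.
  H_2: rank ker ∂_2 − rank ∂_3 = (16 − 15) − 0 = 1, and there is no ∂_3, so H_2 ≅ Z.

H_0 = Z,  H_1 = Z^2,  H_2 = Z.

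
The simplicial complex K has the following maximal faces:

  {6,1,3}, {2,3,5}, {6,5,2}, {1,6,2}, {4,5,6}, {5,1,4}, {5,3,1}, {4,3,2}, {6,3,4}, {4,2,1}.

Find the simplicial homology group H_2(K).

K has 6 vertices, 15 edges, 10 triangles.
rank ∂_2 = 10, rank ∂_3 = 0 ⇒ b_2 = 10 − 10 − 0 = 0. So H_2 = 0.

H_2 ≅ 0.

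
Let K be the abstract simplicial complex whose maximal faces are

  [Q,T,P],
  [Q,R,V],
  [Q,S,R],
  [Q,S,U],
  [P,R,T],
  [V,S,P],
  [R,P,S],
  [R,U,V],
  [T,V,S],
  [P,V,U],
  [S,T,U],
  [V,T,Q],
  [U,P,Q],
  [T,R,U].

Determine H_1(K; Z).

K has 7 vertices, 21 edges, 14 triangles.
rank ∂_1 = 6, rank ∂_2 = 13 ⇒ b_1 = 21 − 6 − 13 = 2; all invariant factors of ∂_2 are 1 so no torsion. So H_1 ≅ Z^2.

H_1 = Z^2.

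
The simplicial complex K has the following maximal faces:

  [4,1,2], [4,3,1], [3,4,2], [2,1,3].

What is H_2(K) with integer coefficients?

H_2 = Z.

Order the vertices as 1 < 2 < 3 < 4. Listing each simplex with vertices in this order, K has dimension 2 with simplices:

  0-simplices (4): [1], [2], [3], [4]
  1-simplices (6): [1,2], [1,3], [1,4], [2,3], [2,4], [3,4]
  2-simplices (4): [1,2,3], [1,2,4], [1,3,4], [2,3,4]

so the chain groups are C_0 ≅ Z^4, C_1 ≅ Z^6, C_2 ≅ Z^4.

Boundary ∂_1: C_1 → C_0 maps an edge to its endpoints' difference, ∂[p,q] = q − p.
The resulting 4×6 matrix has rank 3, and its Smith normal form has invariant factors (1,1,1).

The boundary map ∂_2: C_2 → C_1 maps a triangle to the signed sum of its edges. For instance
  ∂[1,2,4] = [2,4] − [1,4] + [1,2],
  ∂[1,3,4] = [3,4] − [1,4] + [1,3].
The 6×4 boundary matrix has rank 3 and Smith normal form diag(1,1,1).

From H_k ≅ ker(∂_k) / im(∂_{k+1}) we obtain:

  H_2: rank ker ∂_2 − rank ∂_3 = (4 − 3) − 0 = 1, and there is no ∂_3, so H_2 ≅ Z.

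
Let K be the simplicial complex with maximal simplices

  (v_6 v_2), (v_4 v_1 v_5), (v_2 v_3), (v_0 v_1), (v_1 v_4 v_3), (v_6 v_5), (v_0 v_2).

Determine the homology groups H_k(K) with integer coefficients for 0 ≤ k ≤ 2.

H_0 = Z,  H_1 = Z^2,  H_2 = 0.

Fix the vertex order v_0 < v_1 < v_2 < v_3 < v_4 < v_5 < v_6 and write every simplex with vertices in increasing order. Then dim K = 2 and the simplices of K are:

  0-simplices (7): [v_0], [v_1], [v_2], [v_3], [v_4], [v_5], [v_6]
  1-simplices (10): [v_0,v_1], [v_0,v_2], [v_1,v_3], [v_1,v_4], [v_1,v_5], [v_2,v_3], [v_2,v_6], [v_3,v_4], [v_4,v_5], [v_5,v_6]
  2-simplices (2): [v_1,v_3,v_4], [v_1,v_4,v_5]

so the chain groups are C_0 ≅ Z^7, C_1 ≅ Z^10, C_2 ≅ Z^2.

∂_1: C_1 → C_0 is given by ∂[p,q] = [q] − [p]. For instance
  ∂[v_2,v_3] = [v_3] − [v_2].
As a 7×10 matrix over Z this has rank 6, with invariant factors (1,1,1,1,1,1).

Boundary ∂_2: C_2 → C_1 acts by ∂[p,q,r] = [q,r] − [p,r] + [p,q]. For instance
  ∂[v_1,v_3,v_4] = [v_3,v_4] − [v_1,v_4] + [v_1,v_3],
  ∂[v_1,v_4,v_5] = [v_4,v_5] − [v_1,v_5] + [v_1,v_4].
The resulting 10×2 matrix has rank 2, and its Smith normal form has invariant factors (1,1).

Reading off H_k = ker ∂_k / im ∂_{k+1}:

  H_0: rank C_0 − rank ∂_1 = 7 − 6 = 1, and the invariant factors of ∂_1 are all 1, so H_0 = Z.
  H_1: rank ker ∂_1 − rank ∂_2 = (10 − 6) − 2 = 2, and the invariant factors of ∂_2 are all 1, so H_1 = Z^2.
  H_2: rank ker ∂_2 − rank ∂_3 = (2 − 2) − 0 = 0, and there is no ∂_3, so H_2 = 0.

As a check, the Euler characteristic is 7 − 10 + 2 = -1, which agrees with 1 − 2 + 0 = -1.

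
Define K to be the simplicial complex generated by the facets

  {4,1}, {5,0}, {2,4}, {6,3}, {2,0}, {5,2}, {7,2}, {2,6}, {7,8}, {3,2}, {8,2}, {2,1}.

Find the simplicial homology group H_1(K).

H_1 = Z^4.

Take the total order 0 < 1 < 2 < 3 < 4 < 5 < 6 < 7 < 8 on the vertex set. Then K (dimension 1) consists of the simplices:

  0-simplices (9): [0], [1], [2], [3], [4], [5], [6], [7], [8]
  1-simplices (12): [0,2], [0,5], [1,2], [1,4], [2,3], [2,4], [2,5], [2,6], [2,7], [2,8], [3,6], [7,8]

Hence C_0 ≅ Z^9, C_1 ≅ Z^12.

The boundary map ∂_1: C_1 → C_0 is given by ∂[p,q] = [q] − [p].
The resulting 9×12 matrix has rank 8, and its Smith normal form has invariant factors (1,1,1,1,1,1,1,1).

From H_k ≅ ker(∂_k) / im(∂_{k+1}) we obtain:

  H_1: rank ker ∂_1 − rank ∂_2 = (12 − 8) − 0 = 4, and there is no ∂_2, so H_1 = Z^4.

(K is a triangulation of a wedge of 4 circles.)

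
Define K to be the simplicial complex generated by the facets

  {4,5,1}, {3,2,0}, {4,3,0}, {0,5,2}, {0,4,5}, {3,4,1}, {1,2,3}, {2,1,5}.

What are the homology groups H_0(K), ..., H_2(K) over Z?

H_0 ≅ Z,  H_1 = 0,  H_2 ≅ Z.

Order the vertices as 0 < 1 < 2 < 3 < 4 < 5. Listing each simplex with vertices in this order, K has dimension 2 with simplices:

  0-simplices (6): [0], [1], [2], [3], [4], [5]
  1-simplices (12): [0,2], [0,3], [0,4], [0,5], [1,2], [1,3], [1,4], [1,5], [2,3], [2,5], [3,4], [4,5]
  2-simplices (8): [0,2,3], [0,2,5], [0,3,4], [0,4,5], [1,2,3], [1,2,5], [1,3,4], [1,4,5]

Hence C_0 ≅ Z^6, C_1 ≅ Z^12, C_2 ≅ Z^8.

The boundary map ∂_1: C_1 → C_0 maps an edge to its endpoints' difference, ∂[p,q] = q − p. For instance
  ∂[2,3] = [3] − [2].
As a 6×12 matrix over Z this has rank 5, with invariant factors (1,1,1,1,1).

∂_2: C_2 → C_1 sends each 2-simplex [p,q,r] to [q,r] − [p,r] + [p,q]. For instance
  ∂[0,2,5] = [2,5] − [0,5] + [0,2],
  ∂[0,3,4] = [3,4] − [0,4] + [0,3].
The 12×8 boundary matrix has rank 7 and Smith normal form diag(1,1,1,1,1,1,1).

From H_k ≅ ker(∂_k) / im(∂_{k+1}) we obtain:

  H_0: rank C_0 − rank ∂_1 = 6 − 5 = 1, and the invariant factors of ∂_1 are all 1, so H_0 ≅ Z.
  H_1: rank ker ∂_1 − rank ∂_2 = (12 − 5) − 7 = 0, and the invariant factors of ∂_2 are all 1, so H_1 ≅ 0.
  H_2: rank ker ∂_2 − rank ∂_3 = (8 − 7) − 0 = 1, and there is no ∂_3, so H_2 ≅ Z.

As a check, the Euler characteristic is 6 − 12 + 8 = 2, which agrees with 1 − 0 + 1 = 2.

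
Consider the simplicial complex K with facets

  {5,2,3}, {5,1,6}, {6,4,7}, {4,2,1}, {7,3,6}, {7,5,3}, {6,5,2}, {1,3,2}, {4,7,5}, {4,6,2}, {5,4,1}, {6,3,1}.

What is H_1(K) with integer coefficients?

Take the total order 1 < 2 < 3 < 4 < 5 < 6 < 7 on the vertex set. Then K (dimension 2) consists of the simplices:

  0-simplices (7): [1], [2], [3], [4], [5], [6], [7]
  1-simplices (18): [1,2], [1,3], [1,4], [1,5], [1,6], [2,3], [2,4], [2,5], [2,6], [3,5], [3,6], [3,7], [4,5], [4,6], [4,7], [5,6], [5,7], [6,7]
  2-simplices (12): [1,2,3], [1,2,4], [1,3,6], [1,4,5], [1,5,6], [2,3,5], [2,4,6], [2,5,6], [3,5,7], [3,6,7], [4,5,7], [4,6,7]

giving chain groups C_0 ≅ Z^7, C_1 ≅ Z^18, C_2 ≅ Z^12.

The boundary map ∂_1: C_1 → C_0 is given by ∂[p,q] = [q] − [p]. For instance
  ∂[2,4] = [4] − [2].
As a 7×18 matrix over Z this has rank 6, with invariant factors (1,1,1,1,1,1).

Boundary ∂_2: C_2 → C_1 acts by ∂[p,q,r] = [q,r] − [p,r] + [p,q]. For instance
  ∂[1,4,5] = [4,5] − [1,5] + [1,4],
  ∂[1,3,6] = [3,6] − [1,6] + [1,3].
The 18×12 boundary matrix has rank 12 and Smith normal form diag(1,1,1,1,1,1,1,1,1,1,1,2).

From H_k ≅ ker(∂_k) / im(∂_{k+1}) we obtain:

  H_1: rank ker ∂_1 − rank ∂_2 = (18 − 6) − 12 = 0, and ∂_2 has invariant factor 2 > 1, so H_1 = Z/2.

(K is a triangulation of the real projective plane RP^2.)

H_1 ≅ Z/2.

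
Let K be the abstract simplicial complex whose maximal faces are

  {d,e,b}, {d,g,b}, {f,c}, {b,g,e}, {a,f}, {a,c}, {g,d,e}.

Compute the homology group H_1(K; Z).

H_1 = Z.

We work with the vertex ordering a < b < c < d < e < f < g. The simplices of K, each written with vertices in increasing order, are:

  0-simplices (7): a, b, c, d, e, f, g
  1-simplices (9): ac, af, bd, be, bg, cf, de, dg, eg
  2-simplices (4): bde, bdg, beg, deg

so the chain groups are C_0 ≅ Z^7, C_1 ≅ Z^9, C_2 ≅ Z^4.

∂_1: C_1 → C_0 is given by ∂[p,q] = [q] − [p].
As a 7×9 matrix over Z this has rank 5, with invariant factors (1,1,1,1,1).

The boundary map ∂_2: C_2 → C_1 sends each 2-simplex [p,q,r] to [q,r] − [p,r] + [p,q]. For instance
  ∂bdg = dg − bg + bd,
  ∂deg = eg − dg + de.
The resulting 9×4 matrix has rank 3, and its Smith normal form has invariant factors (1,1,1).

Reading off H_k = ker ∂_k / im ∂_{k+1}:

  H_1: rank ker ∂_1 − rank ∂_2 = (9 − 5) − 3 = 1, and the invariant factors of ∂_2 are all 1, so H_1 ≅ Z.

(K is a triangulation of the disjoint union of the 2-sphere S^2 and the circle S^1.)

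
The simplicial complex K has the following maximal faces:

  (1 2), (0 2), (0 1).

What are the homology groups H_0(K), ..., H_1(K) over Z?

Order the vertices as 0 < 1 < 2. Listing each simplex with vertices in this order, K has dimension 1 with simplices:

  0-simplices (3): [0], [1], [2]
  1-simplices (3): [0,1], [0,2], [1,2]

Hence C_0 ≅ Z^3, C_1 ≅ Z^3.

Boundary ∂_1: C_1 → C_0 is given by ∂[p,q] = [q] − [p].
This gives a 3×3 integer matrix of rank 2; reducing to Smith normal form yields diagonal entries (1,1).

Reading off H_k = ker ∂_k / im ∂_{k+1}:

  H_0: rank C_0 − rank ∂_1 = 3 − 2 = 1, and the invariant factors of ∂_1 are all 1, so H_0 = Z.
  H_1: rank ker ∂_1 − rank ∂_2 = (3 − 2) − 0 = 1, and there is no ∂_2, so H_1 = Z.

(K is a triangulation of the circle S^1.)

H_0 ≅ Z,  H_1 ≅ Z.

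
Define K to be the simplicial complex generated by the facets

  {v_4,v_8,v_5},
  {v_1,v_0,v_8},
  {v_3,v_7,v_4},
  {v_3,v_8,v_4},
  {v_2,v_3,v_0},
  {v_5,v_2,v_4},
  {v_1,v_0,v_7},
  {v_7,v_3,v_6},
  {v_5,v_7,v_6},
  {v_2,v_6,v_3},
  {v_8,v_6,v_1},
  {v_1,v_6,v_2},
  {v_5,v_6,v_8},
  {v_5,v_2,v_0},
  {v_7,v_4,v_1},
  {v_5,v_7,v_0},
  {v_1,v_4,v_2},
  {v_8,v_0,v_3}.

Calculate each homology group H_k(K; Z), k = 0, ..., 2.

We work with the vertex ordering v_0 < v_1 < v_2 < v_3 < v_4 < v_5 < v_6 < v_7 < v_8. The simplices of K, each written with vertices in increasing order, are:

  0-simplices (9): [v_0], [v_1], [v_2], [v_3], [v_4], [v_5], [v_6], [v_7], [v_8]
  1-simplices (27): (27 of them)
  2-simplices (18): (18 of them)

so the chain groups are C_0 ≅ Z^9, C_1 ≅ Z^27, C_2 ≅ Z^18.

∂_1: C_1 → C_0 sends each edge [p,q] (with p < q) to q − p. For instance
  ∂[v_3,v_4] = [v_4] − [v_3].
The resulting 9×27 matrix has rank 8, and its Smith normal form has invariant factors (1,1,1,1,1,1,1,1).

Boundary ∂_2: C_2 → C_1 sends each 2-simplex [p,q,r] to [q,r] − [p,r] + [p,q]. For instance
  ∂[v_1,v_6,v_8] = [v_6,v_8] − [v_1,v_8] + [v_1,v_6],
  ∂[v_2,v_3,v_6] = [v_3,v_6] − [v_2,v_6] + [v_2,v_3].
The 27×18 boundary matrix has rank 17 and Smith normal form diag(1,1,1,1,1,1,1,1,1,1,1,1,1,1,1,1,1).

Reading off H_k = ker ∂_k / im ∂_{k+1}:

  H_0: rank C_0 − rank ∂_1 = 9 − 8 = 1, and the invariant factors of ∂_1 are all 1, so H_0 = Z.
  H_1: rank ker ∂_1 − rank ∂_2 = (27 − 8) − 17 = 2, and the invariant factors of ∂_2 are all 1, so H_1 = Z^2.
  H_2: rank ker ∂_2 − rank ∂_3 = (18 − 17) − 0 = 1, and there is no ∂_3, so H_2 = Z.

As a check, the Euler characteristic is 9 − 27 + 18 = 0, which agrees with 1 − 2 + 1 = 0.

H_0 = Z,  H_1 = Z^2,  H_2 = Z.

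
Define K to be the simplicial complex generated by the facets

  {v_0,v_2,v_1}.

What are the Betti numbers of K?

We work with the vertex ordering v_0 < v_1 < v_2. The simplices of K, each written with vertices in increasing order, are:

  0-simplices (3): [v_0], [v_1], [v_2]
  1-simplices (3): [v_0,v_1], [v_0,v_2], [v_1,v_2]
  2-simplices (1): [v_0,v_1,v_2]

Hence C_0 ≅ Z^3, C_1 ≅ Z^3, C_2 ≅ Z^1.

∂_1: C_1 → C_0 is given by ∂[p,q] = [q] − [p].
This gives a 3×3 integer matrix of rank 2; reducing to Smith normal form yields diagonal entries (1,1).

The boundary map ∂_2: C_2 → C_1 sends each 2-simplex [p,q,r] to [q,r] − [p,r] + [p,q]. For instance
  ∂[v_0,v_1,v_2] = [v_1,v_2] − [v_0,v_2] + [v_0,v_1].
The resulting 3×1 matrix has rank 1, and its Smith normal form has invariant factors (1).

Reading off H_k = ker ∂_k / im ∂_{k+1}:

  H_0: rank C_0 − rank ∂_1 = 3 − 2 = 1, and the invariant factors of ∂_1 are all 1, so H_0 ≅ Z.
  H_1: rank ker ∂_1 − rank ∂_2 = (3 − 2) − 1 = 0, and the invariant factors of ∂_2 are all 1, so H_1 ≅ 0.
  H_2: rank ker ∂_2 − rank ∂_3 = (1 − 1) − 0 = 0, and there is no ∂_3, so H_2 ≅ 0.

As a check, the Euler characteristic is 3 − 3 + 1 = 1, which agrees with 1 − 0 + 0 = 1.
(K is a triangulation of the 2-simplex.)

Hence the Betti numbers are b_0 = 1, b_1 = 0, b_2 = 0.

b_0 = 1, b_1 = 0, b_2 = 0.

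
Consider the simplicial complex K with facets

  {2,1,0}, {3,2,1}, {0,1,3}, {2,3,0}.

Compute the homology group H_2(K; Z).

H_2 = Z.

Order the vertices as 0 < 1 < 2 < 3. Listing each simplex with vertices in this order, K has dimension 2 with simplices:

  0-simplices (4): [0], [1], [2], [3]
  1-simplices (6): [0,1], [0,2], [0,3], [1,2], [1,3], [2,3]
  2-simplices (4): [0,1,2], [0,1,3], [0,2,3], [1,2,3]

giving chain groups C_0 ≅ Z^4, C_1 ≅ Z^6, C_2 ≅ Z^4.

Boundary ∂_1: C_1 → C_0 is given by ∂[p,q] = [q] − [p].
This gives a 4×6 integer matrix of rank 3; reducing to Smith normal form yields diagonal entries (1,1,1).

∂_2: C_2 → C_1 maps a triangle to the signed sum of its edges. For instance
  ∂[0,1,2] = [1,2] − [0,2] + [0,1],
  ∂[0,1,3] = [1,3] − [0,3] + [0,1].
As a 6×4 matrix over Z this has rank 3, with invariant factors (1,1,1).

Computing H_k = (kernel of ∂_k) / (image of ∂_{k+1}):

  H_2: rank ker ∂_2 − rank ∂_3 = (4 − 3) − 0 = 1, and there is no ∂_3, so H_2 ≅ Z.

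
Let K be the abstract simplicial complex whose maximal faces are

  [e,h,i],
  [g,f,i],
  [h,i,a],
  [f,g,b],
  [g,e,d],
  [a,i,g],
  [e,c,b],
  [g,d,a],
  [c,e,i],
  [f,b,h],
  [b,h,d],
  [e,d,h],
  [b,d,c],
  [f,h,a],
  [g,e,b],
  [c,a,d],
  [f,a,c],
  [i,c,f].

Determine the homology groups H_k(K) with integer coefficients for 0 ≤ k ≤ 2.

H_0 ≅ Z,  H_1 ≅ Z ⊕ Z/2Z,  H_2 = 0.

Fix the vertex order a < b < c < d < e < f < g < h < i and write every simplex with vertices in increasing order. Then dim K = 2 and the simplices of K are:

  0-simplices (9): a, b, c, d, e, f, g, h, i
  1-simplices (27): ac, ad, af, ag, ah, ai, bc, bd, be, bf, bg, bh, cd, ce, cf, ci, de, dg, dh, eg, eh, ei, fg, fh, fi, gi, hi
  2-simplices (18): acd, acf, adg, afh, agi, ahi, bcd, bce, bdh, beg, bfg, bfh, cei, cfi, deg, deh, ehi, fgi

giving chain groups C_0 ≅ Z^9, C_1 ≅ Z^27, C_2 ≅ Z^18.

Boundary ∂_1: C_1 → C_0 maps an edge to its endpoints' difference, ∂[p,q] = q − p. For instance
  ∂fh = h − f.
As a 9×27 matrix over Z this has rank 8, with invariant factors (1,1,1,1,1,1,1,1).

Boundary ∂_2: C_2 → C_1 maps a triangle to the signed sum of its edges. For instance
  ∂bfh = fh − bh + bf,
  ∂bfg = fg − bg + bf.
The 27×18 boundary matrix has rank 18 and Smith normal form diag(1,1,1,1,1,1,1,1,1,1,1,1,1,1,1,1,1,2).

From H_k ≅ ker(∂_k) / im(∂_{k+1}) we obtain:

  H_0: rank C_0 − rank ∂_1 = 9 − 8 = 1, and the invariant factors of ∂_1 are all 1, so H_0 ≅ Z.
  H_1: rank ker ∂_1 − rank ∂_2 = (27 − 8) − 18 = 1, and ∂_2 has invariant factor 2 > 1, so H_1 ≅ Z ⊕ Z/2Z.
  H_2: rank ker ∂_2 − rank ∂_3 = (18 − 18) − 0 = 0, and there is no ∂_3, so H_2 ≅ 0.

As a check, the Euler characteristic is 9 − 27 + 18 = 0, which agrees with 1 − 1 + 0 = 0.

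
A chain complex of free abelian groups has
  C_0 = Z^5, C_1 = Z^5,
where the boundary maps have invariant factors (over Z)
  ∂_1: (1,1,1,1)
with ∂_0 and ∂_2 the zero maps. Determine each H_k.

H_0: b_0 = 5 − 0 − 4 = 1; torsion from ∂_1 factors > 1: none. So H_0 = Z.
H_1: b_1 = 5 − 4 − 0 = 1; torsion from ∂_2 factors > 1: none. So H_1 = Z.

H_0 = Z,  H_1 = Z.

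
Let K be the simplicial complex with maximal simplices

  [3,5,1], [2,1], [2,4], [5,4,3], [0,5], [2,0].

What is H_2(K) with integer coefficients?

Fix the vertex order 0 < 1 < 2 < 3 < 4 < 5 and write every simplex with vertices in increasing order. Then dim K = 2 and the simplices of K are:

  0-simplices (6): [0], [1], [2], [3], [4], [5]
  1-simplices (9): [0,2], [0,5], [1,2], [1,3], [1,5], [2,4], [3,4], [3,5], [4,5]
  2-simplices (2): [1,3,5], [3,4,5]

Hence C_0 ≅ Z^6, C_1 ≅ Z^9, C_2 ≅ Z^2.

∂_1: C_1 → C_0 maps an edge to its endpoints' difference, ∂[p,q] = q − p. For instance
  ∂[3,4] = [4] − [3].
This gives a 6×9 integer matrix of rank 5; reducing to Smith normal form yields diagonal entries (1,1,1,1,1).

∂_2: C_2 → C_1 sends each 2-simplex [p,q,r] to [q,r] − [p,r] + [p,q]. For instance
  ∂[1,3,5] = [3,5] − [1,5] + [1,3],
  ∂[3,4,5] = [4,5] − [3,5] + [3,4].
The 9×2 boundary matrix has rank 2 and Smith normal form diag(1,1).

Now H_k = ker ∂_k / im ∂_{k+1}, so:

  H_2: rank ker ∂_2 − rank ∂_3 = (2 − 2) − 0 = 0, and there is no ∂_3, so H_2 ≅ 0.

H_2 = 0.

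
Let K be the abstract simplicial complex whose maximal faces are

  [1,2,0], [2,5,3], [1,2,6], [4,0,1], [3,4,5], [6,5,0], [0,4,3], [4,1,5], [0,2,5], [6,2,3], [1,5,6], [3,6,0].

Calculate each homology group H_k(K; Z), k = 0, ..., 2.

H_0 ≅ Z,  H_1 ≅ Z/2,  H_2 = 0.

Take the total order 0 < 1 < 2 < 3 < 4 < 5 < 6 on the vertex set. Then K (dimension 2) consists of the simplices:

  0-simplices (7): [0], [1], [2], [3], [4], [5], [6]
  1-simplices (18): [0,1], [0,2], [0,3], [0,4], [0,5], [0,6], [1,2], [1,4], [1,5], [1,6], [2,3], [2,5], [2,6], [3,4], [3,5], [3,6], [4,5], [5,6]
  2-simplices (12): [0,1,2], [0,1,4], [0,2,5], [0,3,4], [0,3,6], [0,5,6], [1,2,6], [1,4,5], [1,5,6], [2,3,5], [2,3,6], [3,4,5]

giving chain groups C_0 ≅ Z^7, C_1 ≅ Z^18, C_2 ≅ Z^12.

Boundary ∂_1: C_1 → C_0 sends each edge [p,q] (with p < q) to q − p.
This gives a 7×18 integer matrix of rank 6; reducing to Smith normal form yields diagonal entries (1,1,1,1,1,1).

Boundary ∂_2: C_2 → C_1 acts by ∂[p,q,r] = [q,r] − [p,r] + [p,q]. For instance
  ∂[0,3,6] = [3,6] − [0,6] + [0,3],
  ∂[2,3,5] = [3,5] − [2,5] + [2,3].
The resulting 18×12 matrix has rank 12, and its Smith normal form has invariant factors (1,1,1,1,1,1,1,1,1,1,1,2).

From H_k ≅ ker(∂_k) / im(∂_{k+1}) we obtain:

  H_0: rank C_0 − rank ∂_1 = 7 − 6 = 1, and the invariant factors of ∂_1 are all 1, so H_0 ≅ Z.
  H_1: rank ker ∂_1 − rank ∂_2 = (18 − 6) − 12 = 0, and ∂_2 has invariant factor 2 > 1, so H_1 ≅ Z/2.
  H_2: rank ker ∂_2 − rank ∂_3 = (12 − 12) − 0 = 0, and there is no ∂_3, so H_2 ≅ 0.

(K is a triangulation of the real projective plane RP^2.)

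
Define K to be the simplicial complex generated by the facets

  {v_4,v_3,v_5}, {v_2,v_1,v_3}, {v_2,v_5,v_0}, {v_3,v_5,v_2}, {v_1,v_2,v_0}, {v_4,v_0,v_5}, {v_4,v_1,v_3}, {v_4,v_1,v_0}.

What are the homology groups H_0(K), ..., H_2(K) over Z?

H_0 ≅ Z,  H_1 = 0,  H_2 ≅ Z.

Take the total order v_0 < v_1 < v_2 < v_3 < v_4 < v_5 on the vertex set. Then K (dimension 2) consists of the simplices:

  0-simplices (6): [v_0], [v_1], [v_2], [v_3], [v_4], [v_5]
  1-simplices (12): [v_0,v_1], [v_0,v_2], [v_0,v_4], [v_0,v_5], [v_1,v_2], [v_1,v_3], [v_1,v_4], [v_2,v_3], [v_2,v_5], [v_3,v_4], [v_3,v_5], [v_4,v_5]
  2-simplices (8): [v_0,v_1,v_2], [v_0,v_1,v_4], [v_0,v_2,v_5], [v_0,v_4,v_5], [v_1,v_2,v_3], [v_1,v_3,v_4], [v_2,v_3,v_5], [v_3,v_4,v_5]

so the chain groups are C_0 ≅ Z^6, C_1 ≅ Z^12, C_2 ≅ Z^8.

Boundary ∂_1: C_1 → C_0 is given by ∂[p,q] = [q] − [p]. For instance
  ∂[v_1,v_4] = [v_4] − [v_1].
The 6×12 boundary matrix has rank 5 and Smith normal form diag(1,1,1,1,1).

Boundary ∂_2: C_2 → C_1 sends each 2-simplex [p,q,r] to [q,r] − [p,r] + [p,q]. For instance
  ∂[v_1,v_3,v_4] = [v_3,v_4] − [v_1,v_4] + [v_1,v_3],
  ∂[v_2,v_3,v_5] = [v_3,v_5] − [v_2,v_5] + [v_2,v_3].
This gives a 12×8 integer matrix of rank 7; reducing to Smith normal form yields diagonal entries (1,1,1,1,1,1,1).

Now H_k = ker ∂_k / im ∂_{k+1}, so:

  H_0: rank C_0 − rank ∂_1 = 6 − 5 = 1, and the invariant factors of ∂_1 are all 1, so H_0 = Z.
  H_1: rank ker ∂_1 − rank ∂_2 = (12 − 5) − 7 = 0, and the invariant factors of ∂_2 are all 1, so H_1 = 0.
  H_2: rank ker ∂_2 − rank ∂_3 = (8 − 7) − 0 = 1, and there is no ∂_3, so H_2 = Z.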